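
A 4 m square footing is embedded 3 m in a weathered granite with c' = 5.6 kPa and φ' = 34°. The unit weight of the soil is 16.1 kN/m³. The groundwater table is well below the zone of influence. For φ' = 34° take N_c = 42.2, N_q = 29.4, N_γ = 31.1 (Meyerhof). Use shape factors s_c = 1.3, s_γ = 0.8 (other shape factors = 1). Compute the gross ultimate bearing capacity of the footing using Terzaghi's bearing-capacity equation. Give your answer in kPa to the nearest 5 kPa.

Effective surcharge at the founding depth q = γ·D_f = 16.1 × 3 = 48.3 kPa.
q_ult = c·N_c·s_c + q·N_q + 0.5·γ·B·N_γ·s_γ
     = 5.6 × 42.2 × 1.3 + 48.3 × 29.4 + 0.5 × 16.1 × 4 × 31.1 × 0.8
     = 307.22 + 1420 + 801.14 = 2528.4 kPa.

q_ult ≈ 2530 kPa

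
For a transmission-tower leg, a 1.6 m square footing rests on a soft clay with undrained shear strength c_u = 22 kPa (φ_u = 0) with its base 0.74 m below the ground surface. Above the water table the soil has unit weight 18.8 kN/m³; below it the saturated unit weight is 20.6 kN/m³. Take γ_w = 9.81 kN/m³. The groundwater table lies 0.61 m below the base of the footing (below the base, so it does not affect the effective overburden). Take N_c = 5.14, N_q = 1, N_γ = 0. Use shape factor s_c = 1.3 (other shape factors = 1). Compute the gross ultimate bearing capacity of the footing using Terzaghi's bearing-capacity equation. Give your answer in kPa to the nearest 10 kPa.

q_ult ≈ 160 kPa

Effective surcharge at the founding depth q = γ·D_f = 18.8 × 0.74 = 13.912 kPa.
q_ult = c·N_c·s_c + q·N_q
     = 22 × 5.14 × 1.3 + 13.912 × 1
     = 147 + 13.912 = 160.92 kPa.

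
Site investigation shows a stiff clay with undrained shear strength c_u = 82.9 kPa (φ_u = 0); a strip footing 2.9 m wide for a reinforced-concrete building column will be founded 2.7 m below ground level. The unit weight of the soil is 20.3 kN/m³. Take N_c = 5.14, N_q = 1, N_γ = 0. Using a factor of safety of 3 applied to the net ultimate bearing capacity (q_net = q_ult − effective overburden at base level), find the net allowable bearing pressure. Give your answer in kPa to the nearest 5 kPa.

Overburden at base level: q = 20.3 × 2.7 = 54.81 kPa.
Cohesion term c·N_c = 82.9 × 5.14 = 426.11 kPa; surcharge term q·N_q = 54.81 × 1 = 54.81 kPa.
q_ult = 426.11 + 54.81 = 480.92 kPa.
Net ultimate: q_net = 480.92 − 54.81 = 426.11 kPa.
q_all(net) = 426.11 / 3 = 142.04 kPa.

q_all(net) ≈ 140 kPa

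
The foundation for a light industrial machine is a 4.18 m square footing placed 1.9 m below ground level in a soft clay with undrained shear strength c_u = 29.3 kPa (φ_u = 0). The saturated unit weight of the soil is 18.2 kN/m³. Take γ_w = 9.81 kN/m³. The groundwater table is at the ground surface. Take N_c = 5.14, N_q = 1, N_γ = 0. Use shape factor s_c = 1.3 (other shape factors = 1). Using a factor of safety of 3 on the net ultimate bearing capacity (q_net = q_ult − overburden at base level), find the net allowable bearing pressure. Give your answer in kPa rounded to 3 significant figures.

With the water table at the surface the whole profile is submerged: γ' = 18.2 − 9.81 = 8.39 kN/m³, so q = γ'·D_f = 15.941 kPa.
q_ult = c·N_c·s_c + q·N_q
     = 29.3 × 5.14 × 1.3 + 15.941 × 1
     = 195.78 + 15.941 = 211.72 kPa.
q_net = 211.72 − 15.941 = 195.78 kPa.
q_all(net) = 195.78 / 3 = 65.261 kPa.

q_all(net) ≈ 65.3 kPa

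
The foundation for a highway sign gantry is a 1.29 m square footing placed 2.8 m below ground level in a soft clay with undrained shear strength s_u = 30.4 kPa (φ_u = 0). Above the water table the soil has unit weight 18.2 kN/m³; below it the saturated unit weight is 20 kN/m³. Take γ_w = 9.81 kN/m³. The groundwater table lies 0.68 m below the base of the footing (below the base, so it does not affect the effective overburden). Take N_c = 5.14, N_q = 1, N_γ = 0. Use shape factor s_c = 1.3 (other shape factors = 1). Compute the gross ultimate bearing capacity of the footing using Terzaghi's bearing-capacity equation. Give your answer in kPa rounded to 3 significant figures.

Overburden at base level: q = 18.2 × 2.8 = 50.96 kPa.
Cohesion term c·N_c·s_c = 30.4 × 5.14 × 1.3 = 203.13 kPa; surcharge term q·N_q = 50.96 × 1 = 50.96 kPa.
q_ult = 203.13 + 50.96 = 254.09 kPa.

q_ult ≈ 254 kPa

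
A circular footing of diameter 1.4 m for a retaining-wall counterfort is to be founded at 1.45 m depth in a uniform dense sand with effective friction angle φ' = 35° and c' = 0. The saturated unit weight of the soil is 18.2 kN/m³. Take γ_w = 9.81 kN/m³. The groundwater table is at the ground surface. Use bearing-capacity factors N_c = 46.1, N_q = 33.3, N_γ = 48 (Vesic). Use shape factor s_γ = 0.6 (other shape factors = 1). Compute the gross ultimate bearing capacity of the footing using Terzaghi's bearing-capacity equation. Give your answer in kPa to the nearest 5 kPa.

q_ult ≈ 575 kPa

Water table at ground surface, so effective unit weight γ' = 18.2 − 9.81 = 8.39 kN/m³ is used throughout; overburden q = 8.39 × 1.45 = 12.165 kPa; the same γ' applies in the ½γBN_γ term.
Surcharge term q·N_q = 12.165 × 33.3 = 405.11 kPa; self-weight term 0.5·γ·B·N_γ·s_γ = 0.5 × 8.39 × 1.4 × 48 × 0.6 = 169.14 kPa.
q_ult = 405.11 + 169.14 = 574.25 kPa.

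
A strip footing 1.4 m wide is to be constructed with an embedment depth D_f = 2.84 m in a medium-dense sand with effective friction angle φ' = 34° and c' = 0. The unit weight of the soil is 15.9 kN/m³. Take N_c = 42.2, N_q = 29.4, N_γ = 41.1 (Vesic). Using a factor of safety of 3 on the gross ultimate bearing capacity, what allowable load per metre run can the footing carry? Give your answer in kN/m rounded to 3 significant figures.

≈ 833 kN/m

q = γ·D_f = 15.9 × 2.84 = 45.156 kPa.
q·N_q = 45.156 × 29.4 = 1327.6 kPa
0.5·γ·B·N_γ = 0.5 × 15.9 × 1.4 × 41.1 = 457.44 kPa
q_ult = 1327.6 + 457.44 = 1785 kPa.
Gross allowable pressure q_all = 1785 / 3 = 595.01 kPa.
Allowable wall load = q_all × B = 595.01 × 1.4 = 833.01 kN per metre run.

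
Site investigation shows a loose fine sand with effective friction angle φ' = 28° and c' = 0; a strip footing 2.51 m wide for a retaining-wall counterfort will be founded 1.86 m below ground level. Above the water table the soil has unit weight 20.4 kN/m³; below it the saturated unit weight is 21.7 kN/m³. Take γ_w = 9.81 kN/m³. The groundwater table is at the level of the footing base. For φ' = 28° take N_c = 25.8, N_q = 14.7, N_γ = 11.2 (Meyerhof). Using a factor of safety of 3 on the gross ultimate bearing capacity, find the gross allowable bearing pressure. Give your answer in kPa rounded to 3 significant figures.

q_all ≈ 242 kPa

Effective surcharge at the founding depth q = γ·D_f = 20.4 × 1.86 = 37.944 kPa.
The water table coincides with the base, so in the self-weight term γ → γ' = 11.89 kN/m³.
q_ult = q·N_q + 0.5·γ·B·N_γ
     = 37.944 × 14.7 + 0.5 × 11.89 × 2.51 × 11.2
     = 557.78 + 167.13 = 724.9 kPa.
q_all = 724.9 / 3 = 241.63 kPa.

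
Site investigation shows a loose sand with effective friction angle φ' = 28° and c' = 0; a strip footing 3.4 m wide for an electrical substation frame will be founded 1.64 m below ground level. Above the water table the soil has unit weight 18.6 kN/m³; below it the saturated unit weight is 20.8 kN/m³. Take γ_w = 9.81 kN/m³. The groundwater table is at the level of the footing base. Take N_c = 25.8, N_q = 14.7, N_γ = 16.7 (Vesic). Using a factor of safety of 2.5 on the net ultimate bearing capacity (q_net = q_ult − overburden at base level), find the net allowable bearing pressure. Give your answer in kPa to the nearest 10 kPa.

q_all(net) ≈ 290 kPa

Overburden at base level: q = 18.6 × 1.64 = 30.504 kPa.
Below the base the soil is submerged, so the ½γBN_γ term uses γ' = 20.8 − 9.81 = 10.99 kN/m³.
Surcharge term q·N_q = 30.504 × 14.7 = 448.41 kPa; self-weight term 0.5·γ·B·N_γ = 0.5 × 10.99 × 3.4 × 16.7 = 312.01 kPa.
q_ult = 448.41 + 312.01 = 760.41 kPa.
q_net = 760.41 − 30.504 = 729.91 kPa.
q_all(net) = 729.91 / 2.5 = 291.96 kPa.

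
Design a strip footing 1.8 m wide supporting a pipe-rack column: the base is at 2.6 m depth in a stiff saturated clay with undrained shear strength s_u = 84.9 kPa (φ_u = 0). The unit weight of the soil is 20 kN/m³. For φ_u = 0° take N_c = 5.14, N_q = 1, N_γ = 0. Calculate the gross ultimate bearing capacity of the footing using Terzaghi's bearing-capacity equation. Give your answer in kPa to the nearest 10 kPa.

Overburden at base level: q = 20 × 2.6 = 52 kPa.
Cohesion term c·N_c = 84.9 × 5.14 = 436.39 kPa; surcharge term q·N_q = 52 × 1 = 52 kPa.
q_ult = 436.39 + 52 = 488.39 kPa.

q_ult ≈ 490 kPa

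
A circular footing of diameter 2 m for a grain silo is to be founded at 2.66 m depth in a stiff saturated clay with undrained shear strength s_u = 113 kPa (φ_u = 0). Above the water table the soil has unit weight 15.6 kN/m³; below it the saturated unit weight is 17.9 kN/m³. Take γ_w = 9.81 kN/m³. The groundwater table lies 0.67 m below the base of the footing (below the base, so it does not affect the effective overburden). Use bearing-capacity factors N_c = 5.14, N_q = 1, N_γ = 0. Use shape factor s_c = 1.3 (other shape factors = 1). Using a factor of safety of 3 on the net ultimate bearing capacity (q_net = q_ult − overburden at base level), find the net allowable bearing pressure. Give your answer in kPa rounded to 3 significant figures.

Effective surcharge at the founding depth q = γ·D_f = 15.6 × 2.66 = 41.496 kPa.
q_ult = c·N_c·s_c + q·N_q
     = 113 × 5.14 × 1.3 + 41.496 × 1
     = 755.07 + 41.496 = 796.56 kPa.
q_net = 796.56 − 41.496 = 755.07 kPa.
q_all(net) = 755.07 / 3 = 251.69 kPa.

q_all(net) ≈ 252 kPa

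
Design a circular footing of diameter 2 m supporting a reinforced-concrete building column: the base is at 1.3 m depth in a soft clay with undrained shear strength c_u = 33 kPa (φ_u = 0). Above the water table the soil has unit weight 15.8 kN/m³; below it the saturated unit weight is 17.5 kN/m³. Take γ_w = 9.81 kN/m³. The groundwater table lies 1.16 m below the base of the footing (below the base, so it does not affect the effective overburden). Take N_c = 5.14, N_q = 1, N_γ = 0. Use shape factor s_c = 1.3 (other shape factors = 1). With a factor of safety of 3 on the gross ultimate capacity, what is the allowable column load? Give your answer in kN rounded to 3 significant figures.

P_all ≈ 252 kN

q = γ·D_f = 15.8 × 1.3 = 20.54 kPa.
c·N_c·s_c = 33 × 5.14 × 1.3 = 220.51 kPa
q·N_q = 20.54 × 1 = 20.54 kPa
q_ult = 220.51 + 20.54 = 241.05 kPa.
Gross allowable pressure q_all = 241.05 / 3 = 80.349 kPa.
Footing area = 3.1416 m², so allowable column load = 80.349 × 3.1416 = 252.42 kN.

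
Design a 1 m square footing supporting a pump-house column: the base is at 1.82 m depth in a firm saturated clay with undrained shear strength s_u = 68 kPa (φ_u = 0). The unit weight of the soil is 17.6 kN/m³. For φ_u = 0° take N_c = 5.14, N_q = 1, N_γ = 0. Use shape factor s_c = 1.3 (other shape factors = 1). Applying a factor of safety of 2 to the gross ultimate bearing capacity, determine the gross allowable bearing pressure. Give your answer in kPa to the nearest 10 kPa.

q_all ≈ 240 kPa

Effective surcharge at the founding depth q = γ·D_f = 17.6 × 1.82 = 32.032 kPa.
q_ult = c·N_c·s_c + q·N_q
     = 68 × 5.14 × 1.3 + 32.032 × 1
     = 454.38 + 32.032 = 486.41 kPa.
q_all = q_ult / FS = 486.41 / 2 = 243.2 kPa.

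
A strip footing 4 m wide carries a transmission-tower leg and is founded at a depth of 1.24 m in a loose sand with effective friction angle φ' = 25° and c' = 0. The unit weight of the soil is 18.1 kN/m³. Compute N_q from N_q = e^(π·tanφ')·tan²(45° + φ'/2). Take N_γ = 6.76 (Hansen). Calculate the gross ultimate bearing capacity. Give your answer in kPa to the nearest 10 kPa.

tan25° = 0.4663, so N_q = e^(π×0.4663)·tan²(57.5°) = 4.327 × 2.464 = 10.66.
Overburden at base level: q = 18.1 × 1.24 = 22.444 kPa.
Surcharge term q·N_q = 22.444 × 10.662 = 239.3 kPa; self-weight term 0.5·γ·B·N_γ = 0.5 × 18.1 × 4 × 6.76 = 244.71 kPa.
q_ult = 239.3 + 244.71 = 484.01 kPa.

q_ult ≈ 480 kPa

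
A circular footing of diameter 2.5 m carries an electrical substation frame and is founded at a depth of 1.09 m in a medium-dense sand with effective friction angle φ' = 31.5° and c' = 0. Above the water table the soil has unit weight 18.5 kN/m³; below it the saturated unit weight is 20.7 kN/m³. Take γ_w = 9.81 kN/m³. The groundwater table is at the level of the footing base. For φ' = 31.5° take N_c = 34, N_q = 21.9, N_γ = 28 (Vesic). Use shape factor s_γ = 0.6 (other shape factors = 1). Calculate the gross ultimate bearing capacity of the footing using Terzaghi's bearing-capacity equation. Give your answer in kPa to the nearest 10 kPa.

q = γ·D_f = 18.5 × 1.09 = 20.165 kPa.
For the ½γBN_γ term take γ' = 20.7 − 9.81 = 10.89 kN/m³ (soil below base is submerged).
q·N_q = 20.165 × 21.9 = 441.61 kPa
0.5·γ·B·N_γ·s_γ = 0.5 × 10.89 × 2.5 × 28 × 0.6 = 228.69 kPa
q_ult = 441.61 + 228.69 = 670.3 kPa.

q_ult ≈ 670 kPa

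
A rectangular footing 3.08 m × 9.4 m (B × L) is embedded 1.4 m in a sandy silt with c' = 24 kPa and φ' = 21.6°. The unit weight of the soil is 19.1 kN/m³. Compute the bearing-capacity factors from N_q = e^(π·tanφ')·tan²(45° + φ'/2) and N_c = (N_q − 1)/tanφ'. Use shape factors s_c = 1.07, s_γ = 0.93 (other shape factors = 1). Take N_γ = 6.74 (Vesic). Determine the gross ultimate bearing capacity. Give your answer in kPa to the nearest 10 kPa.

tan21.6° = 0.3959, so N_q = e^(π×0.3959)·tan²(55.8°) = 3.469 × 2.165 = 7.51.
N_c = (7.51 − 1)/tan21.6° = 16.44.
Effective surcharge at the founding depth q = γ·D_f = 19.1 × 1.4 = 26.74 kPa.
q_ult = c·N_c·s_c + q·N_q + 0.5·γ·B·N_γ·s_γ
     = 24 × 16.445 × 1.07 + 26.74 × 7.5108 + 0.5 × 19.1 × 3.08 × 6.74 × 0.93
     = 422.3 + 200.84 + 184.37 = 807.51 kPa.

q_ult ≈ 810 kPa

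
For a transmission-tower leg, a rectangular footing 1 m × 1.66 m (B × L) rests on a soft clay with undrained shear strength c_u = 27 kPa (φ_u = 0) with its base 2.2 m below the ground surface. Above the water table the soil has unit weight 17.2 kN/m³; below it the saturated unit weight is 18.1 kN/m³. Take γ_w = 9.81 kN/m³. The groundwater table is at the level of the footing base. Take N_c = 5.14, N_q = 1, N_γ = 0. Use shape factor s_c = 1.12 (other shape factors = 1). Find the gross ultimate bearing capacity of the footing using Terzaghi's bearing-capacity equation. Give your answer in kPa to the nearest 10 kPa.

Overburden at base level: q = 17.2 × 2.2 = 37.84 kPa.
Cohesion term c·N_c·s_c = 27 × 5.14 × 1.12 = 155.43 kPa; surcharge term q·N_q = 37.84 × 1 = 37.84 kPa.
q_ult = 155.43 + 37.84 = 193.27 kPa.

q_ult ≈ 190 kPa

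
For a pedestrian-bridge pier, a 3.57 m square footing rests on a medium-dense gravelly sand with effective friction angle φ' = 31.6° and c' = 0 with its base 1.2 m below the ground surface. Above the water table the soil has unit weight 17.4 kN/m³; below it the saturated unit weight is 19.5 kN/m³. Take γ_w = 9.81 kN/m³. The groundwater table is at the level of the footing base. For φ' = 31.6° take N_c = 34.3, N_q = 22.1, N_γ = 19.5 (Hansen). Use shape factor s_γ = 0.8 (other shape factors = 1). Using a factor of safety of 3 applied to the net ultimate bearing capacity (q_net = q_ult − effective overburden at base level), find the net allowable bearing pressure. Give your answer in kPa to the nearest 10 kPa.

q_all(net) ≈ 240 kPa

Effective surcharge at the founding depth q = γ·D_f = 17.4 × 1.2 = 20.88 kPa.
The water table coincides with the base, so in the self-weight term γ → γ' = 9.69 kN/m³.
q_ult = q·N_q + 0.5·γ·B·N_γ·s_γ
     = 20.88 × 22.1 + 0.5 × 9.69 × 3.57 × 19.5 × 0.8
     = 461.45 + 269.83 = 731.28 kPa.
Net ultimate: q_net = 731.28 − 20.88 = 710.4 kPa.
q_all(net) = 710.4 / 3 = 236.8 kPa.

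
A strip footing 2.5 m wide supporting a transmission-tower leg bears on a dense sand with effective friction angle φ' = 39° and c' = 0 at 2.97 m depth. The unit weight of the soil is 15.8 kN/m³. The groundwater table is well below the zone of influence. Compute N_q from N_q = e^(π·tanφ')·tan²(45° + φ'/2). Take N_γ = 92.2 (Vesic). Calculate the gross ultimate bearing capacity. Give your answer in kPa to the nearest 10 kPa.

q_ult ≈ 4450 kPa

tan39° = 0.8098, so N_q = e^(π×0.8098)·tan²(64.5°) = 12.731 × 4.395 = 55.96.
Effective surcharge at the founding depth q = γ·D_f = 15.8 × 2.97 = 46.926 kPa.
q_ult = q·N_q + 0.5·γ·B·N_γ
     = 46.926 × 55.957 + 0.5 × 15.8 × 2.5 × 92.2
     = 2625.9 + 1821 = 4446.8 kPa.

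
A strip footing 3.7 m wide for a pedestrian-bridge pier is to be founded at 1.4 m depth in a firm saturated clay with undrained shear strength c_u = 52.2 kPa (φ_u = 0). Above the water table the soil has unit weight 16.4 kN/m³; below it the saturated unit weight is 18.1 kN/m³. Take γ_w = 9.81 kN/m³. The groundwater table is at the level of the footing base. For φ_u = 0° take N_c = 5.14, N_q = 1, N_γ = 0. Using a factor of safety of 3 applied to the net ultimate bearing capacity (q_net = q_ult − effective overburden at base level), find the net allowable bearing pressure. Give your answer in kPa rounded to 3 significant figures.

q_all(net) ≈ 89.4 kPa

Overburden at base level: q = 16.4 × 1.4 = 22.96 kPa.
Cohesion term c·N_c = 52.2 × 5.14 = 268.31 kPa; surcharge term q·N_q = 22.96 × 1 = 22.96 kPa.
q_ult = 268.31 + 22.96 = 291.27 kPa.
Net ultimate: q_net = 291.27 − 22.96 = 268.31 kPa.
q_all(net) = 268.31 / 3 = 89.436 kPa.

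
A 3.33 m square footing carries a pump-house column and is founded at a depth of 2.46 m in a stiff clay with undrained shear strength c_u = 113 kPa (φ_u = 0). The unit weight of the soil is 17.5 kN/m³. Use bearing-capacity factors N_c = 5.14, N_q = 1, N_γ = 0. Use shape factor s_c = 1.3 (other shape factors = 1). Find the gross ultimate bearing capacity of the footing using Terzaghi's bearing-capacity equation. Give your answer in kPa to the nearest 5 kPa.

q = γ·D_f = 17.5 × 2.46 = 43.05 kPa.
c·N_c·s_c = 113 × 5.14 × 1.3 = 755.07 kPa
q·N_q = 43.05 × 1 = 43.05 kPa
q_ult = 755.07 + 43.05 = 798.12 kPa.

q_ult ≈ 800 kPa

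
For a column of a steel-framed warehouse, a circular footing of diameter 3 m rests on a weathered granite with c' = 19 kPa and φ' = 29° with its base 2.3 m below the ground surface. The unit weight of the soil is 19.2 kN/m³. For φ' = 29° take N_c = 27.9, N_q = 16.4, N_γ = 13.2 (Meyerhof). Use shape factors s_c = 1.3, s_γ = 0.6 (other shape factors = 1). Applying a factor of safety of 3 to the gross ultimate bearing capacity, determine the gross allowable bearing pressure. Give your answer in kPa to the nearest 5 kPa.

q_all ≈ 545 kPa

Effective surcharge at the founding depth q = γ·D_f = 19.2 × 2.3 = 44.16 kPa.
q_ult = c·N_c·s_c + q·N_q + 0.5·γ·B·N_γ·s_γ
     = 19 × 27.9 × 1.3 + 44.16 × 16.4 + 0.5 × 19.2 × 3 × 13.2 × 0.6
     = 689.13 + 724.22 + 228.1 = 1641.5 kPa.
q_all = q_ult / FS = 1641.5 / 3 = 547.15 kPa.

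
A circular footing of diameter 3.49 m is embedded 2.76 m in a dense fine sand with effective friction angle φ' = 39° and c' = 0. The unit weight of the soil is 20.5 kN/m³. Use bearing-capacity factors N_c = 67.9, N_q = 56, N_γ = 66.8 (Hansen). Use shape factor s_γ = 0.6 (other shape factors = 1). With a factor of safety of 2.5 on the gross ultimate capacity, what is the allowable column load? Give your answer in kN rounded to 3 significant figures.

P_all ≈ 17600 kN

q = γ·D_f = 20.5 × 2.76 = 56.58 kPa.
q·N_q = 56.58 × 56 = 3168.5 kPa
0.5·γ·B·N_γ·s_γ = 0.5 × 20.5 × 3.49 × 66.8 × 0.6 = 1433.8 kPa
q_ult = 3168.5 + 1433.8 = 4602.2 kPa.
Gross allowable pressure q_all = 4602.2 / 2.5 = 1840.9 kPa.
Footing area = 9.5662 m², so allowable column load = 1840.9 × 9.5662 = 17610 kN.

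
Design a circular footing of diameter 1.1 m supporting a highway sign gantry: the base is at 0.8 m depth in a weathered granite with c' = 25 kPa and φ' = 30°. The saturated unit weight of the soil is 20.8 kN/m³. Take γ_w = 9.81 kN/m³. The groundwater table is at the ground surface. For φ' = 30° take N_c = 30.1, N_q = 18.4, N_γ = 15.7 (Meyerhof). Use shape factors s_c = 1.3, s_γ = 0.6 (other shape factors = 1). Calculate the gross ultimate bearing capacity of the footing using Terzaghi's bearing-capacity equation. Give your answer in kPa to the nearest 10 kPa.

q_ult ≈ 1200 kPa

With the water table at the surface the whole profile is submerged: γ' = 20.8 − 9.81 = 10.99 kN/m³, so q = γ'·D_f = 8.792 kPa; the same γ' applies in the ½γBN_γ term.
q_ult = c·N_c·s_c + q·N_q + 0.5·γ·B·N_γ·s_γ
     = 25 × 30.1 × 1.3 + 8.792 × 18.4 + 0.5 × 10.99 × 1.1 × 15.7 × 0.6
     = 978.25 + 161.77 + 56.939 = 1197 kPa.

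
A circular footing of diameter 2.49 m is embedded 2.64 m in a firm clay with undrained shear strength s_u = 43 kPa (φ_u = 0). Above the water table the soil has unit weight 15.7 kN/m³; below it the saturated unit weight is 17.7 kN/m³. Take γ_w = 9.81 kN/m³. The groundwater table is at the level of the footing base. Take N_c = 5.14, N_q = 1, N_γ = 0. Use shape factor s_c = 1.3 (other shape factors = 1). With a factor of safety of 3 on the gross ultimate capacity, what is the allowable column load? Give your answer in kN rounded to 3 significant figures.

Effective surcharge at the founding depth q = γ·D_f = 15.7 × 2.64 = 41.448 kPa.
q_ult = c·N_c·s_c + q·N_q
     = 43 × 5.14 × 1.3 + 41.448 × 1
     = 287.33 + 41.448 = 328.77 kPa.
Gross allowable pressure q_all = 328.77 / 3 = 109.59 kPa.
Footing area = 4.8695 m², so allowable column load = 109.59 × 4.8695 = 533.65 kN.

P_all ≈ 534 kN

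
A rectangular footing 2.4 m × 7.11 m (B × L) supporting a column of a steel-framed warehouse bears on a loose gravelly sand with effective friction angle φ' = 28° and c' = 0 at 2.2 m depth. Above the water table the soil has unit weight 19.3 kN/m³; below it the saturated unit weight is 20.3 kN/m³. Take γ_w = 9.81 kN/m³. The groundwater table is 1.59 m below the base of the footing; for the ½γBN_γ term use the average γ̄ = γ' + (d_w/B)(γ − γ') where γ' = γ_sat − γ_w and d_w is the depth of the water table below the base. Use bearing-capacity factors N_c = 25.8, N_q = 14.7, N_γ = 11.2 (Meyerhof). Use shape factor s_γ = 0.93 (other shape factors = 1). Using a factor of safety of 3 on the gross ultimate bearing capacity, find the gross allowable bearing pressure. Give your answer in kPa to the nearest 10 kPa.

Overburden at base level: q = 19.3 × 2.2 = 42.46 kPa.
The water table is 1.59 m below the base (< B = 2.4 m), so the ½γBN_γ term uses γ̄ = γ' + (d_w/B)(γ − γ') = 10.49 + (1.59/2.4)(19.3 − 10.49) = 16.327 kN/m³.
Surcharge term q·N_q = 42.46 × 14.7 = 624.16 kPa; self-weight term 0.5·γ·B·N_γ·s_γ = 0.5 × 16.327 × 2.4 × 11.2 × 0.93 = 204.07 kPa.
q_ult = 624.16 + 204.07 = 828.23 kPa.
q_all = 828.23 / 3 = 276.08 kPa.

q_all ≈ 280 kPa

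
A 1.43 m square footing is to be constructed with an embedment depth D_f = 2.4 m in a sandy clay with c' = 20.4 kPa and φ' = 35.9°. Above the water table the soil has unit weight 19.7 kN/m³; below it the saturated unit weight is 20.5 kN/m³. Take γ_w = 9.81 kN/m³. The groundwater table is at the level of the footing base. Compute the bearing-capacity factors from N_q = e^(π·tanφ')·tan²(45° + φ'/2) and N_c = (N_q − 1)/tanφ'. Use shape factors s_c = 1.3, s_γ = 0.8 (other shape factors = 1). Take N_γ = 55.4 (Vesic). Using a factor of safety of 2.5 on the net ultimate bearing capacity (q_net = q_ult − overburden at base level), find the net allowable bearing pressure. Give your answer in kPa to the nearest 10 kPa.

q_all(net) ≈ 1350 kPa

N_q = e^(π·tan35.9°)·tan²(62.95°) = 37.28; N_c = (N_q − 1)/tanφ' = 50.11.
Overburden at base level: q = 19.7 × 2.4 = 47.28 kPa.
Below the base the soil is submerged, so the ½γBN_γ term uses γ' = 20.5 − 9.81 = 10.69 kN/m³.
Cohesion term c·N_c·s_c = 20.4 × 50.115 × 1.3 = 1329 kPa; surcharge term q·N_q = 47.28 × 37.277 = 1762.5 kPa; self-weight term 0.5·γ·B·N_γ·s_γ = 0.5 × 10.69 × 1.43 × 55.4 × 0.8 = 338.75 kPa.
q_ult = 1329 + 1762.5 + 338.75 = 3430.2 kPa.
q_net = 3430.2 − 47.28 = 3383 kPa.
q_all(net) = 3383 / 2.5 = 1353.2 kPa.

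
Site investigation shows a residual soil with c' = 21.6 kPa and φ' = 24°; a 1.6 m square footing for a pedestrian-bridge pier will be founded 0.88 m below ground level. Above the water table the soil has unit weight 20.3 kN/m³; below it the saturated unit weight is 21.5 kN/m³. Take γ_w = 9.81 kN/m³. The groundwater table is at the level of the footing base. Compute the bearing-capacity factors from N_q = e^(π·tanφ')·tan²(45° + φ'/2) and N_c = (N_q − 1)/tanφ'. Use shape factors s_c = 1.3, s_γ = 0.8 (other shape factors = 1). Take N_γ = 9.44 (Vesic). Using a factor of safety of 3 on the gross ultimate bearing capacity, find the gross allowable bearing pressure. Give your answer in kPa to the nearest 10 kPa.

q_all ≈ 260 kPa

N_q = e^(π·tan24°)·tan²(57°) = 9.6; N_c = (N_q − 1)/tanφ' = 19.32.
Overburden at base level: q = 20.3 × 0.88 = 17.864 kPa.
Below the base the soil is submerged, so the ½γBN_γ term uses γ' = 21.5 − 9.81 = 11.69 kN/m³.
Cohesion term c·N_c·s_c = 21.6 × 19.324 × 1.3 = 542.61 kPa; surcharge term q·N_q = 17.864 × 9.6034 = 171.56 kPa; self-weight term 0.5·γ·B·N_γ·s_γ = 0.5 × 11.69 × 1.6 × 9.44 × 0.8 = 70.626 kPa.
q_ult = 542.61 + 171.56 + 70.626 = 784.79 kPa.
q_all = 784.79 / 3 = 261.6 kPa.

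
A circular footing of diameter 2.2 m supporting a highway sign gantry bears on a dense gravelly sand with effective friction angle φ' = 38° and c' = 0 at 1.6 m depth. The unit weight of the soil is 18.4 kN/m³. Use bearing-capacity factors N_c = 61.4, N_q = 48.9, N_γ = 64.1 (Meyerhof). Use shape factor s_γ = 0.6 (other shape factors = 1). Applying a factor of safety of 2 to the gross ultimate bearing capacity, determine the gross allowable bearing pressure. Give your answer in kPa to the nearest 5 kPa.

Overburden at base level: q = 18.4 × 1.6 = 29.44 kPa.
Surcharge term q·N_q = 29.44 × 48.9 = 1439.6 kPa; self-weight term 0.5·γ·B·N_γ·s_γ = 0.5 × 18.4 × 2.2 × 64.1 × 0.6 = 778.43 kPa.
q_ult = 1439.6 + 778.43 = 2218 kPa.
q_all = q_ult / FS = 2218 / 2 = 1109 kPa.

q_all ≈ 1110 kPa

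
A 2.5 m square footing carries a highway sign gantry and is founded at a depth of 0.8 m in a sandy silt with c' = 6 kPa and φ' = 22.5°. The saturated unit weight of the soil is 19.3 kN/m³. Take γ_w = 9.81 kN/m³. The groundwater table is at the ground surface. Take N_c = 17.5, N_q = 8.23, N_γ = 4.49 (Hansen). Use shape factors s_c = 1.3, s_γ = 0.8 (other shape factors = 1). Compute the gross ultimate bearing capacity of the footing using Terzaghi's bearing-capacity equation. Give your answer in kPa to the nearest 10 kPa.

q_ult ≈ 240 kPa

γ' = 19.3 − 9.81 = 9.49 kN/m³ (submerged throughout). q = 9.49 × 0.8 = 7.592 kPa; the same γ' applies in the ½γBN_γ term.
c·N_c·s_c = 6 × 17.5 × 1.3 = 136.5 kPa
q·N_q = 7.592 × 8.23 = 62.482 kPa
0.5·γ·B·N_γ·s_γ = 0.5 × 9.49 × 2.5 × 4.49 × 0.8 = 42.61 kPa
q_ult = 136.5 + 62.482 + 42.61 = 241.59 kPa.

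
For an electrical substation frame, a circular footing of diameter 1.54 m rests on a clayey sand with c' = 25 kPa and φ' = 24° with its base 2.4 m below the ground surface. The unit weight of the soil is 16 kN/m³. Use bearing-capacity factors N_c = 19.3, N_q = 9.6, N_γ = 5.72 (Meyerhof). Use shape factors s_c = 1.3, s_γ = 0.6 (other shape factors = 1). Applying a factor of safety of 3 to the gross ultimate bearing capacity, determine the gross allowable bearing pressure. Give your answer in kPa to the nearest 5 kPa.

Effective surcharge at the founding depth q = γ·D_f = 16 × 2.4 = 38.4 kPa.
q_ult = c·N_c·s_c + q·N_q + 0.5·γ·B·N_γ·s_γ
     = 25 × 19.3 × 1.3 + 38.4 × 9.6 + 0.5 × 16 × 1.54 × 5.72 × 0.6
     = 627.25 + 368.64 + 42.282 = 1038.2 kPa.
q_all = q_ult / FS = 1038.2 / 3 = 346.06 kPa.

q_all ≈ 345 kPa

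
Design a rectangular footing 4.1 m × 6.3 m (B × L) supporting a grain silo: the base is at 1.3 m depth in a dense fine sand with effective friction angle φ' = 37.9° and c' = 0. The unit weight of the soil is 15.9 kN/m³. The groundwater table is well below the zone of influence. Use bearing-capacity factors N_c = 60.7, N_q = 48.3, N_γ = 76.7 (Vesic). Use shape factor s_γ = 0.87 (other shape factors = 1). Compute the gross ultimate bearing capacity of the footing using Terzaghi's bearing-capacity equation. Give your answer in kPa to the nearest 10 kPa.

Overburden at base level: q = 15.9 × 1.3 = 20.67 kPa.
Surcharge term q·N_q = 20.67 × 48.3 = 998.36 kPa; self-weight term 0.5·γ·B·N_γ·s_γ = 0.5 × 15.9 × 4.1 × 76.7 × 0.87 = 2175 kPa.
q_ult = 998.36 + 2175 = 3173.4 kPa.

q_ult ≈ 3170 kPa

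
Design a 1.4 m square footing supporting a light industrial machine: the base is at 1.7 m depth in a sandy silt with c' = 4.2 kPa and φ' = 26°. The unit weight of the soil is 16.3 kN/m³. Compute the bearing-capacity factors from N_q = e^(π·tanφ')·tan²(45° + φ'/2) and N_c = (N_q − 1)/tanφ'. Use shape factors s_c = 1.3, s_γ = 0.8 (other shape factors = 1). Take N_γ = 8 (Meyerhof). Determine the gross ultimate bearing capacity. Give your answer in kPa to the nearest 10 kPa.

tan26° = 0.4877, so N_q = e^(π×0.4877)·tan²(58°) = 4.629 × 2.561 = 11.85.
N_c = (11.85 − 1)/tan26° = 22.25.
Overburden at base level: q = 16.3 × 1.7 = 27.71 kPa.
Cohesion term c·N_c·s_c = 4.2 × 22.254 × 1.3 = 121.51 kPa; surcharge term q·N_q = 27.71 × 11.854 = 328.48 kPa; self-weight term 0.5·γ·B·N_γ·s_γ = 0.5 × 16.3 × 1.4 × 8 × 0.8 = 73.024 kPa.
q_ult = 121.51 + 328.48 + 73.024 = 523.01 kPa.

q_ult ≈ 520 kPa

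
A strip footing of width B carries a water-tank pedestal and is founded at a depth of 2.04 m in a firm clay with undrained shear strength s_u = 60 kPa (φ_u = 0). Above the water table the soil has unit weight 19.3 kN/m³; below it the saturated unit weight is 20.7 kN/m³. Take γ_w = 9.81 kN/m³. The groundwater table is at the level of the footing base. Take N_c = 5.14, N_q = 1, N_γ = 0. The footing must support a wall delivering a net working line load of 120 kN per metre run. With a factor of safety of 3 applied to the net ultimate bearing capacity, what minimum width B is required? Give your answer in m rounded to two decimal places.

B = 1.17 m

Effective surcharge at the founding depth q = γ·D_f = 19.3 × 2.04 = 39.372 kPa.
q_ult = c·N_c + q·N_q
     = 60 × 5.14 + 39.372 × 1
     = 308.4 + 39.372 = 347.77 kPa.
For φ = 0 the ½γBN_γ term vanishes, so q_ult is independent of B. q_net = 347.77 − 39.372 = 308.4 kPa; q_all(net) = 308.4/3 = 102.8 kPa.
Required width B = w / q_all(net) = 120 / 102.8 = 1.167 m.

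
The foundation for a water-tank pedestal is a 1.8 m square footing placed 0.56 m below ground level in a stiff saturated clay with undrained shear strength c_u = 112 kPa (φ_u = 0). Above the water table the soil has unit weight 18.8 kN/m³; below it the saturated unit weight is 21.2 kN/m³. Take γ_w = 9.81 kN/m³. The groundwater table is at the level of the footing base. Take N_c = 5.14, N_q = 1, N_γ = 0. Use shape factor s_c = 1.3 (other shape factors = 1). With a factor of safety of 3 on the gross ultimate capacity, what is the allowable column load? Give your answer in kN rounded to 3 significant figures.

q = γ·D_f = 18.8 × 0.56 = 10.528 kPa.
c·N_c·s_c = 112 × 5.14 × 1.3 = 748.38 kPa
q·N_q = 10.528 × 1 = 10.528 kPa
q_ult = 748.38 + 10.528 = 758.91 kPa.
Gross allowable pressure q_all = 758.91 / 3 = 252.97 kPa.
Footing area = 3.24 m², so allowable column load = 252.97 × 3.24 = 819.62 kN.

P_all ≈ 820 kN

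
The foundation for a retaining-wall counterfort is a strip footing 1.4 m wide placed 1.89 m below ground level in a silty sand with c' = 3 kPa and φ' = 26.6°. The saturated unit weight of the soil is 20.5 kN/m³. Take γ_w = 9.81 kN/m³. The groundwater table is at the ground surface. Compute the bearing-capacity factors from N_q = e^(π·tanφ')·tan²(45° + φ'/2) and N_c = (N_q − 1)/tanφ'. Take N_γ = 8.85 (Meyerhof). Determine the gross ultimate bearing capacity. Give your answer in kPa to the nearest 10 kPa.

q_ult ≈ 390 kPa

tan26.6° = 0.5008, so N_q = e^(π×0.5008)·tan²(58.3°) = 4.822 × 2.622 = 12.64.
N_c = (12.64 − 1)/tan26.6° = 23.25.
γ' = 20.5 − 9.81 = 10.69 kN/m³ (submerged throughout). q = 10.69 × 1.89 = 20.204 kPa; the same γ' applies in the ½γBN_γ term.
c·N_c = 3 × 23.247 = 69.742 kPa
q·N_q = 20.204 × 12.641 = 255.41 kPa
0.5·γ·B·N_γ = 0.5 × 10.69 × 1.4 × 8.85 = 66.225 kPa
q_ult = 69.742 + 255.41 + 66.225 = 391.38 kPa.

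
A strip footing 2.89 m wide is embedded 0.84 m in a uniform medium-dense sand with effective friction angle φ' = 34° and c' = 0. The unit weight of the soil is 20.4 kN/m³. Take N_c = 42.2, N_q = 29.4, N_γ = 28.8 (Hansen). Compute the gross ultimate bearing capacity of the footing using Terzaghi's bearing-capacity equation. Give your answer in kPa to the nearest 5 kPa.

q_ult ≈ 1355 kPa

Effective surcharge at the founding depth q = γ·D_f = 20.4 × 0.84 = 17.136 kPa.
q_ult = q·N_q + 0.5·γ·B·N_γ
     = 17.136 × 29.4 + 0.5 × 20.4 × 2.89 × 28.8
     = 503.8 + 848.97 = 1352.8 kPa.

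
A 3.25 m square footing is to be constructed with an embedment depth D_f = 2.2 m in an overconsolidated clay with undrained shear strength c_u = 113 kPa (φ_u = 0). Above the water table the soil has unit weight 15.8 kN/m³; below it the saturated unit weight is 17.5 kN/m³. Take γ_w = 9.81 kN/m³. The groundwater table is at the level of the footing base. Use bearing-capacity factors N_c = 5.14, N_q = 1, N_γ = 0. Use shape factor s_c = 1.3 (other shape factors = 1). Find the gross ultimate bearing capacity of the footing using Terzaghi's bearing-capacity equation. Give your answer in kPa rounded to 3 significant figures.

q_ult ≈ 790 kPa

Effective surcharge at the founding depth q = γ·D_f = 15.8 × 2.2 = 34.76 kPa.
q_ult = c·N_c·s_c + q·N_q
     = 113 × 5.14 × 1.3 + 34.76 × 1
     = 755.07 + 34.76 = 789.83 kPa.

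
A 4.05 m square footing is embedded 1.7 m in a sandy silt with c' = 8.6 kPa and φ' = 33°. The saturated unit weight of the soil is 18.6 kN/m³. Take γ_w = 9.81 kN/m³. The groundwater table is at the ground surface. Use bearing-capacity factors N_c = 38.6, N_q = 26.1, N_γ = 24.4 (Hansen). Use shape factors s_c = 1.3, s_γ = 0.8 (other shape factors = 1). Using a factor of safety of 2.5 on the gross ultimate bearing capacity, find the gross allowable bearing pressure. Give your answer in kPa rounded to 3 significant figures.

q_all ≈ 468 kPa

γ' = 18.6 − 9.81 = 8.79 kN/m³ (submerged throughout). q = 8.79 × 1.7 = 14.943 kPa; the same γ' applies in the ½γBN_γ term.
c·N_c·s_c = 8.6 × 38.6 × 1.3 = 431.55 kPa
q·N_q = 14.943 × 26.1 = 390.01 kPa
0.5·γ·B·N_γ·s_γ = 0.5 × 8.79 × 4.05 × 24.4 × 0.8 = 347.45 kPa
q_ult = 431.55 + 390.01 + 347.45 = 1169 kPa.
q_all = 1169 / 2.5 = 467.6 kPa.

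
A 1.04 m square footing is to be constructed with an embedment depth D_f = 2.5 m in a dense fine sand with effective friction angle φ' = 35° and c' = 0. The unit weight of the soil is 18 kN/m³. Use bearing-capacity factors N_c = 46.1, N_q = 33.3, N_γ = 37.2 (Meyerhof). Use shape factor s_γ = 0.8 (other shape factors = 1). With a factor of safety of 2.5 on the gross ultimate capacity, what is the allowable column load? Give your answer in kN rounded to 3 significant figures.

P_all ≈ 769 kN

Effective surcharge at the founding depth q = γ·D_f = 18 × 2.5 = 45 kPa.
q_ult = q·N_q + 0.5·γ·B·N_γ·s_γ
     = 45 × 33.3 + 0.5 × 18 × 1.04 × 37.2 × 0.8
     = 1498.5 + 278.55 = 1777.1 kPa.
Gross allowable pressure q_all = 1777.1 / 2.5 = 710.82 kPa.
Footing area = 1.0816 m², so allowable column load = 710.82 × 1.0816 = 768.82 kN.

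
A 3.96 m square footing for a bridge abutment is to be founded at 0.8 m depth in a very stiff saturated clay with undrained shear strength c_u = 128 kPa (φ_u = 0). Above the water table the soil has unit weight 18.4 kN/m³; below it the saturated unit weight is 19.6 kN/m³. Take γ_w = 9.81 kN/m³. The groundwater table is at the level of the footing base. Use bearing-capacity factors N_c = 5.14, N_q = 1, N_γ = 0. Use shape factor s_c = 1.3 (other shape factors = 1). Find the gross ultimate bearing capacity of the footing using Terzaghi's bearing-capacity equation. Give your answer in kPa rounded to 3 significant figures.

Overburden at base level: q = 18.4 × 0.8 = 14.72 kPa.
Cohesion term c·N_c·s_c = 128 × 5.14 × 1.3 = 855.3 kPa; surcharge term q·N_q = 14.72 × 1 = 14.72 kPa.
q_ult = 855.3 + 14.72 = 870.02 kPa.

q_ult ≈ 870 kPa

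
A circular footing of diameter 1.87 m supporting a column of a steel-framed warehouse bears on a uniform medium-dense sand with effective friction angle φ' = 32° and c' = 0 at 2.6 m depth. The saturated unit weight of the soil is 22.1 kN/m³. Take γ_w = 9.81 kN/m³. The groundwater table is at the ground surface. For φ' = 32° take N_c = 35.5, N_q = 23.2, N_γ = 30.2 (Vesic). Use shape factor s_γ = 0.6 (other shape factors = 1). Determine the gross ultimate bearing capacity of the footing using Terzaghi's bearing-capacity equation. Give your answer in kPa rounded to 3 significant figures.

q_ult ≈ 950 kPa

With the water table at the surface the whole profile is submerged: γ' = 22.1 − 9.81 = 12.29 kN/m³, so q = γ'·D_f = 31.954 kPa; the same γ' applies in the ½γBN_γ term.
q_ult = q·N_q + 0.5·γ·B·N_γ·s_γ
     = 31.954 × 23.2 + 0.5 × 12.29 × 1.87 × 30.2 × 0.6
     = 741.33 + 208.22 = 949.55 kPa.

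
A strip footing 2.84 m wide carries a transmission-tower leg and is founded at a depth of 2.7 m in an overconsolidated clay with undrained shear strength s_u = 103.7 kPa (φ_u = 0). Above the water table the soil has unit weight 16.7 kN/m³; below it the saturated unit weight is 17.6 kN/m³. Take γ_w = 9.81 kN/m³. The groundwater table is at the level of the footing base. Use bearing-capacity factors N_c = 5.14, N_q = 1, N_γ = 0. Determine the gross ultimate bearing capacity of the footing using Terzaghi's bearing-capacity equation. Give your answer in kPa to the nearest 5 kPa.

Overburden at base level: q = 16.7 × 2.7 = 45.09 kPa.
Cohesion term c·N_c = 103.7 × 5.14 = 533.02 kPa; surcharge term q·N_q = 45.09 × 1 = 45.09 kPa.
q_ult = 533.02 + 45.09 = 578.11 kPa.

q_ult ≈ 580 kPa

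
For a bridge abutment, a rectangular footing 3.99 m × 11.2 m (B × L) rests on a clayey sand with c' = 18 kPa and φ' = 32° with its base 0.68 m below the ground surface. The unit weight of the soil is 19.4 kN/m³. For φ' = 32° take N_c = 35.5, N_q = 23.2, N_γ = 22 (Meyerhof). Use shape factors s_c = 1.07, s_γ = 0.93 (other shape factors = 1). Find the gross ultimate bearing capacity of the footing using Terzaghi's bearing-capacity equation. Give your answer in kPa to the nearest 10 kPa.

q = γ·D_f = 19.4 × 0.68 = 13.192 kPa.
c·N_c·s_c = 18 × 35.5 × 1.07 = 683.73 kPa
q·N_q = 13.192 × 23.2 = 306.05 kPa
0.5·γ·B·N_γ·s_γ = 0.5 × 19.4 × 3.99 × 22 × 0.93 = 791.86 kPa
q_ult = 683.73 + 306.05 + 791.86 = 1781.6 kPa.

q_ult ≈ 1780 kPa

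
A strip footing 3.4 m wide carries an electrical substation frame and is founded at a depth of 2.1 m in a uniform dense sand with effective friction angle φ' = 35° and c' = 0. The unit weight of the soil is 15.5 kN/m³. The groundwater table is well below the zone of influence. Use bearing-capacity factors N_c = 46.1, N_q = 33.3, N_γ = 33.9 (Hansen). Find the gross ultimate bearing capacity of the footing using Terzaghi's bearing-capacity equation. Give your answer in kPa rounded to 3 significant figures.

q_ult ≈ 1980 kPa

Overburden at base level: q = 15.5 × 2.1 = 32.55 kPa.
Surcharge term q·N_q = 32.55 × 33.3 = 1083.9 kPa; self-weight term 0.5·γ·B·N_γ = 0.5 × 15.5 × 3.4 × 33.9 = 893.26 kPa.
q_ult = 1083.9 + 893.26 = 1977.2 kPa.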